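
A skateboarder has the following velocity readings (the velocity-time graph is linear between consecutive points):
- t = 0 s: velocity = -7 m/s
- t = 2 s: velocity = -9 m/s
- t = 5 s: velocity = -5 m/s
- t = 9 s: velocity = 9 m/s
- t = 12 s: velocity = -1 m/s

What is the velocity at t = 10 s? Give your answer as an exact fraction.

17/3 m/s

On 9–12 s the graph is linear from 9 to -1 m/s: v(10) = 9 + (-1 − 9)·(10 − 9)/(12 − 9) = 17/3 m/s.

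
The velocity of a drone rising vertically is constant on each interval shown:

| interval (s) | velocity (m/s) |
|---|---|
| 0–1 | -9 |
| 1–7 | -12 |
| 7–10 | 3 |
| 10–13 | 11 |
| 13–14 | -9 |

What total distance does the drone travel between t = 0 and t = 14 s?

132 m

Total distance travelled is ∫|v| dt — sum the magnitudes of each area piece.
0–1 s: |-9| × 1 = 9 m
1–7 s: |-12| × 6 = 72 m
7–10 s: |3| × 3 = 9 m
10–13 s: |11| × 3 = 33 m
13–14 s: |-9| × 1 = 9 m
Total distance = 132 m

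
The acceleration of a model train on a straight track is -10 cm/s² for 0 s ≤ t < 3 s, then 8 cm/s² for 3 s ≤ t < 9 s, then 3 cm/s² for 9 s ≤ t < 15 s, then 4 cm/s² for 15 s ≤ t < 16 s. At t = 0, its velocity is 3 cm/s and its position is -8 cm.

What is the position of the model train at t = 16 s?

159 cm

On each constant-a segment, Δv = aΔt and Δx = v₀Δt + ½aΔt²; chain segment to segment.
0–3 s: v starts 3 cm/s; Δx = 3·3 + ½·-10·3² = -36 cm; v ends -27 cm/s.
3–9 s: v starts -27 cm/s; Δx = -27·6 + ½·8·6² = -18 cm; v ends 21 cm/s.
9–15 s: v starts 21 cm/s; Δx = 21·6 + ½·3·6² = 180 cm; v ends 39 cm/s.
15–16 s: v starts 39 cm/s; Δx = 39·1 + ½·4·1² = 41 cm; v ends 43 cm/s.
x(16) = -8 + Σ Δx = 159 cm.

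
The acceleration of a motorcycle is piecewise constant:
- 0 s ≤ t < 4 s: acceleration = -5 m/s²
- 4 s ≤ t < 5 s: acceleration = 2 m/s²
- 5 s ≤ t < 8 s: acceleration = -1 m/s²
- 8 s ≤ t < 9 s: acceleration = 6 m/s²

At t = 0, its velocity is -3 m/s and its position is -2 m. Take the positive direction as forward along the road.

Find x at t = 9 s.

On each constant-a segment, Δv = aΔt and Δx = v₀Δt + ½aΔt²; chain segment to segment.
0–4 s: v starts -3 m/s; Δx = -3·4 + ½·-5·4² = -52 m; v ends -23 m/s.
4–5 s: v starts -23 m/s; Δx = -23·1 + ½·2·1² = -22 m; v ends -21 m/s.
5–8 s: v starts -21 m/s; Δx = -21·3 + ½·-1·3² = -67.5 m; v ends -24 m/s.
8–9 s: v starts -24 m/s; Δx = -24·1 + ½·6·1² = -21 m; v ends -18 m/s.
x(9) = -2 + Σ Δx = -164.5 m.

-164.5 m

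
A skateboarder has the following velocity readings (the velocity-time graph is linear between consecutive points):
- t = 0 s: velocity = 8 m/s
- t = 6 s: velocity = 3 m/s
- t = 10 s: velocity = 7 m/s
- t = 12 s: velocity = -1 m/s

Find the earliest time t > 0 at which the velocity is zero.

t = 11.75 s

v changes sign on 10–12 s (from 7 to -1); the graph is linear there, so v = 0 at t = 10 + (-7)·(12 − 10)/(-1 − 7) = 11.75 s.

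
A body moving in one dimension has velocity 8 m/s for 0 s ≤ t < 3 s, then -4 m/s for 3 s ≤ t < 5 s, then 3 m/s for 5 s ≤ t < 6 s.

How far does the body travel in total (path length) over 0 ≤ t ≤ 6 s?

35 m

Total distance travelled is ∫|v| dt — sum the magnitudes of each area piece.
0–3 s: |8| × 3 = 24 m
3–5 s: |-4| × 2 = 8 m
5–6 s: |3| × 1 = 3 m
Total distance = 35 m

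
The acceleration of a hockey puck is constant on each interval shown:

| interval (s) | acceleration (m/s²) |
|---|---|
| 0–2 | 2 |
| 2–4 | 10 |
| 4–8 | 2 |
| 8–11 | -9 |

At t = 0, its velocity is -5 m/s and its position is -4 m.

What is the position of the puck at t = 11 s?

On each constant-a segment, Δv = aΔt and Δx = v₀Δt + ½aΔt²; chain segment to segment.
0–2 s: v starts -5 m/s; Δx = -5·2 + ½·2·2² = -6 m; v ends -1 m/s.
2–4 s: v starts -1 m/s; Δx = -1·2 + ½·10·2² = 18 m; v ends 19 m/s.
4–8 s: v starts 19 m/s; Δx = 19·4 + ½·2·4² = 92 m; v ends 27 m/s.
8–11 s: v starts 27 m/s; Δx = 27·3 + ½·-9·3² = 40.5 m; v ends 0 m/s.
x(11) = -4 + Σ Δx = 140.5 m.

140.5 m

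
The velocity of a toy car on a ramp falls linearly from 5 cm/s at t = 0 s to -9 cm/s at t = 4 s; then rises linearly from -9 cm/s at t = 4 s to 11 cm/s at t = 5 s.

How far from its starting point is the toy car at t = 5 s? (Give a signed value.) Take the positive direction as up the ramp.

-7 cm

Displacement is the signed area under the v-t curve.
0–4 s: ½(5 + -9)(4) = -8 cm
4–5 s: ½(-9 + 11)(1) = 1 cm
Net displacement = -7 cm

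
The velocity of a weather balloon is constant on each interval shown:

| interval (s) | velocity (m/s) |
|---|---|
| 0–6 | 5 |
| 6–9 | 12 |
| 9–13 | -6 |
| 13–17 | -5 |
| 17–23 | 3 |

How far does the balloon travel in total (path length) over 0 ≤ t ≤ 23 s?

Total distance travelled is ∫|v| dt — sum the magnitudes of each area piece.
0–6 s: |5| × 6 = 30 m
6–9 s: |12| × 3 = 36 m
9–13 s: |-6| × 4 = 24 m
13–17 s: |-5| × 4 = 20 m
17–23 s: |3| × 6 = 18 m
Total distance = 128 m

128 m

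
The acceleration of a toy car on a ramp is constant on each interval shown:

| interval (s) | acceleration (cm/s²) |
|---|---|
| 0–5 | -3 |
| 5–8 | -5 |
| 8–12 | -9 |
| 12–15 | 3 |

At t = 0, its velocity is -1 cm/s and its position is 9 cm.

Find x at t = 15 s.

-487.5 cm

On each constant-a segment, Δv = aΔt and Δx = v₀Δt + ½aΔt²; chain segment to segment.
0–5 s: v starts -1 cm/s; Δx = -1·5 + ½·-3·5² = -42.5 cm; v ends -16 cm/s.
5–8 s: v starts -16 cm/s; Δx = -16·3 + ½·-5·3² = -70.5 cm; v ends -31 cm/s.
8–12 s: v starts -31 cm/s; Δx = -31·4 + ½·-9·4² = -196 cm; v ends -67 cm/s.
12–15 s: v starts -67 cm/s; Δx = -67·3 + ½·3·3² = -187.5 cm; v ends -58 cm/s.
x(15) = 9 + Σ Δx = -487.5 cm.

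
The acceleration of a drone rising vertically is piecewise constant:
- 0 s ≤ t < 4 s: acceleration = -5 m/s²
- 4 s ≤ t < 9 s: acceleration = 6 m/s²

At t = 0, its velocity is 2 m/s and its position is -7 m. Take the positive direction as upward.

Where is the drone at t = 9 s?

On each constant-a segment, Δv = aΔt and Δx = v₀Δt + ½aΔt²; chain segment to segment.
0–4 s: v starts 2 m/s; Δx = 2·4 + ½·-5·4² = -32 m; v ends -18 m/s.
4–9 s: v starts -18 m/s; Δx = -18·5 + ½·6·5² = -15 m; v ends 12 m/s.
x(9) = -7 + Σ Δx = -54 m.

-54 m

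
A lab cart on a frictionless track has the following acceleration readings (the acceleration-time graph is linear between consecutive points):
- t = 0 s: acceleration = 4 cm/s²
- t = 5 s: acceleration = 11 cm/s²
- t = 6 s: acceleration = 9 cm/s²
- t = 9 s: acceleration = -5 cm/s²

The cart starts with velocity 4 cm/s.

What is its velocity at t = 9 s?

Δv equals the area under the a-t graph; then v = v₀ + Δv.
0–5 s: ½(4 + 11)(5) = 37.5 cm/s
5–6 s: ½(11 + 9)(1) = 10 cm/s
6–9 s: ½(9 + -5)(3) = 6 cm/s
Δv = 53.5 cm/s, so v(9) = 4 + (53.5) = 57.5 cm/s.

57.5 cm/s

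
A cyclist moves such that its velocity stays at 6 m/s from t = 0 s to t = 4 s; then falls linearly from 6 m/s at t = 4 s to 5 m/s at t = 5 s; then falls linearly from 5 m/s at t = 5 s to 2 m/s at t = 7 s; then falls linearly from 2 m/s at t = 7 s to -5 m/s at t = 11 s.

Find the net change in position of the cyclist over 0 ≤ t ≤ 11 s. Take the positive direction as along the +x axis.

Displacement is the signed area under the v-t curve.
0–4 s: 6 × 4 = 24 m
4–5 s: ½(6 + 5)(1) = 5.5 m
5–7 s: ½(5 + 2)(2) = 7 m
7–11 s: ½(2 + -5)(4) = -6 m
Net displacement = 30.5 m

30.5 m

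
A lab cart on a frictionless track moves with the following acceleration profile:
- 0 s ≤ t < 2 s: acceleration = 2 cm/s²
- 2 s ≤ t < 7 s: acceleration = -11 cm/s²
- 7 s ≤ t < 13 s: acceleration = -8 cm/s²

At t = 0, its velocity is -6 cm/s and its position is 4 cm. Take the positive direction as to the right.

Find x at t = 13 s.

On each constant-a segment, Δv = aΔt and Δx = v₀Δt + ½aΔt²; chain segment to segment.
0–2 s: v starts -6 cm/s; Δx = -6·2 + ½·2·2² = -8 cm; v ends -2 cm/s.
2–7 s: v starts -2 cm/s; Δx = -2·5 + ½·-11·5² = -147.5 cm; v ends -57 cm/s.
7–13 s: v starts -57 cm/s; Δx = -57·6 + ½·-8·6² = -486 cm; v ends -105 cm/s.
x(13) = 4 + Σ Δx = -637.5 cm.

-637.5 cm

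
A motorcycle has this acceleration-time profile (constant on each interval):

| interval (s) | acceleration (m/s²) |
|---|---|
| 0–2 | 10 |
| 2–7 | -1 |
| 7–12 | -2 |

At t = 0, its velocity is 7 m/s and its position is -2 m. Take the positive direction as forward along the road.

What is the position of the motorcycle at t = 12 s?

On each constant-a segment, Δv = aΔt and Δx = v₀Δt + ½aΔt²; chain segment to segment.
0–2 s: v starts 7 m/s; Δx = 7·2 + ½·10·2² = 34 m; v ends 27 m/s.
2–7 s: v starts 27 m/s; Δx = 27·5 + ½·-1·5² = 122.5 m; v ends 22 m/s.
7–12 s: v starts 22 m/s; Δx = 22·5 + ½·-2·5² = 85 m; v ends 12 m/s.
x(12) = -2 + Σ Δx = 239.5 m.

239.5 m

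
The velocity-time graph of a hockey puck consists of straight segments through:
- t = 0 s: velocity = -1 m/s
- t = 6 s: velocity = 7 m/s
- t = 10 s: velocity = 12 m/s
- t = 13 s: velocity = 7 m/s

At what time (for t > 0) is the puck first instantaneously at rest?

v changes sign on 0–6 s (from -1 to 7); the graph is linear there, so v = 0 at t = 0 + (1)·(6 − 0)/(7 − -1) = 0.75 s.

t = 0.75 s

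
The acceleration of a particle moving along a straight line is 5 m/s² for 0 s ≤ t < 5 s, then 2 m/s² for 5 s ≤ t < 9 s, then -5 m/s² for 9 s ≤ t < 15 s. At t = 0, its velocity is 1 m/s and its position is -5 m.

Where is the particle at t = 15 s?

296.5 m

On each constant-a segment, Δv = aΔt and Δx = v₀Δt + ½aΔt²; chain segment to segment.
0–5 s: v starts 1 m/s; Δx = 1·5 + ½·5·5² = 67.5 m; v ends 26 m/s.
5–9 s: v starts 26 m/s; Δx = 26·4 + ½·2·4² = 120 m; v ends 34 m/s.
9–15 s: v starts 34 m/s; Δx = 34·6 + ½·-5·6² = 114 m; v ends 4 m/s.
x(15) = -5 + Σ Δx = 296.5 m.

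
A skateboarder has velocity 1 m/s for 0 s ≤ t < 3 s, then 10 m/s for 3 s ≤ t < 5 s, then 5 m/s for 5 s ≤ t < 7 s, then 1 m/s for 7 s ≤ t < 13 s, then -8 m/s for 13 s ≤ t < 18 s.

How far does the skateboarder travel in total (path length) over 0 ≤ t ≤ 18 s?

79 m

Distance (not displacement) is the total path length: add the absolute areas under v-t.
0–3 s: |1| × 3 = 3 m
3–5 s: |10| × 2 = 20 m
5–7 s: |5| × 2 = 10 m
7–13 s: |1| × 6 = 6 m
13–18 s: |-8| × 5 = 40 m
Total distance = 79 m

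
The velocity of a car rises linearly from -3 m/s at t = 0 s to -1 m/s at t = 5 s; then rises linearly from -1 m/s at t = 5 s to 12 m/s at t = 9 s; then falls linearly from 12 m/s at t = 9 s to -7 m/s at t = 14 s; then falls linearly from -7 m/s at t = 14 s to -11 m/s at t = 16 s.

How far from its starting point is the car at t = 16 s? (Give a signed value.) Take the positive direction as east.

Displacement is the signed area under the v-t curve.
0–5 s: ½(-3 + -1)(5) = -10 m
5–9 s: ½(-1 + 12)(4) = 22 m
9–14 s: ½(12 + -7)(5) = 12.5 m
14–16 s: ½(-7 + -11)(2) = -18 m
Net displacement = 6.5 m

6.5 m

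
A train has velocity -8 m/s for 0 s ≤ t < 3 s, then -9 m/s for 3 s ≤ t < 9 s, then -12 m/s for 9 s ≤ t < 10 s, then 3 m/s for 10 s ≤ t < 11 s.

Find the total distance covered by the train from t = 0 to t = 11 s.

93 m

Total distance travelled is ∫|v| dt — sum the magnitudes of each area piece.
0–3 s: |-8| × 3 = 24 m
3–9 s: |-9| × 6 = 54 m
9–10 s: |-12| × 1 = 12 m
10–11 s: |3| × 1 = 3 m
Total distance = 93 m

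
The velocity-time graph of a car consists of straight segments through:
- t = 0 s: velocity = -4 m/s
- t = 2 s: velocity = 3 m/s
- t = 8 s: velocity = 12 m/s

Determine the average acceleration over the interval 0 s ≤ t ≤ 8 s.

2 m/s²

Average acceleration = Δv/Δt = (12 − -4)/(8 − 0) = 2 m/s².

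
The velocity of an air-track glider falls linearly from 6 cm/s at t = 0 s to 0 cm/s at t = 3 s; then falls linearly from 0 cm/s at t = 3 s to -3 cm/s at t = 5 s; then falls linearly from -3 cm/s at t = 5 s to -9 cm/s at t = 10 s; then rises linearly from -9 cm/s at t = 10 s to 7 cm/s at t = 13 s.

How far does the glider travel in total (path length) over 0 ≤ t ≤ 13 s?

54.1875 cm

Distance (not displacement) is the total path length: add the absolute areas under v-t.
0–3 s: |½(6 + 0)(3)| = 9 cm
3–5 s: |½(0 + -3)(2)| = 3 cm
5–10 s: |½(-3 + -9)(5)| = 30 cm
10–13 s: v = 0 at t = 11.6875 s; triangle areas 7.59375 + 4.59375 = 12.1875 cm
Total distance = 54.1875 cm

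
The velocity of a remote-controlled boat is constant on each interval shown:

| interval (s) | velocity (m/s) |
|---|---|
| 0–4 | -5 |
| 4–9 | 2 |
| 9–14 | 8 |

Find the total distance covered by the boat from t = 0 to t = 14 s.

Total distance travelled is ∫|v| dt — sum the magnitudes of each area piece.
0–4 s: |-5| × 4 = 20 m
4–9 s: |2| × 5 = 10 m
9–14 s: |8| × 5 = 40 m
Total distance = 70 m

70 m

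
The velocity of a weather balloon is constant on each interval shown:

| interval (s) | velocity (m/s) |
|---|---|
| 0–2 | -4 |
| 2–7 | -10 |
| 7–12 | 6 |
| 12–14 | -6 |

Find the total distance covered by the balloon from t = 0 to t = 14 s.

100 m

Total distance travelled is ∫|v| dt — sum the magnitudes of each area piece.
0–2 s: |-4| × 2 = 8 m
2–7 s: |-10| × 5 = 50 m
7–12 s: |6| × 5 = 30 m
12–14 s: |-6| × 2 = 12 m
Total distance = 100 m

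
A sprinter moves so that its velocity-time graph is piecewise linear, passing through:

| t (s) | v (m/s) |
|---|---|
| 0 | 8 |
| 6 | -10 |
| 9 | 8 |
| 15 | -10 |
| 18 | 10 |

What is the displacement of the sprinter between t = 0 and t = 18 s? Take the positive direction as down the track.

-15 m

Displacement is the signed area under the v-t curve.
0–6 s: ½(8 + -10)(6) = -6 m
6–9 s: ½(-10 + 8)(3) = -3 m
9–15 s: ½(8 + -10)(6) = -6 m
15–18 s: ½(-10 + 10)(3) = 0 m
Net displacement = -15 m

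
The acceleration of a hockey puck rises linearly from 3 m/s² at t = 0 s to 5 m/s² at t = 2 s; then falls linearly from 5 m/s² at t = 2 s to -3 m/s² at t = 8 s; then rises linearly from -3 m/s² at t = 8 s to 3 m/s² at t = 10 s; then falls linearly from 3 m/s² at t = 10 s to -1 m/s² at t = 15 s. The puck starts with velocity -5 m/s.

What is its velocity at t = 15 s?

14 m/s

Δv equals the area under the a-t graph; then v = v₀ + Δv.
0–2 s: ½(3 + 5)(2) = 8 m/s
2–8 s: ½(5 + -3)(6) = 6 m/s
8–10 s: ½(-3 + 3)(2) = 0 m/s
10–15 s: ½(3 + -1)(5) = 5 m/s
Δv = 19 m/s, so v(15) = -5 + (19) = 14 m/s.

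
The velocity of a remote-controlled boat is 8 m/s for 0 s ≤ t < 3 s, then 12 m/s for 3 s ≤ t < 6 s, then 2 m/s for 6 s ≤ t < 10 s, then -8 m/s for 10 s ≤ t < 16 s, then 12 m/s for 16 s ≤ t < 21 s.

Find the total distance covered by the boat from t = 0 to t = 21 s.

Distance (not displacement) is the total path length: add the absolute areas under v-t.
0–3 s: |8| × 3 = 24 m
3–6 s: |12| × 3 = 36 m
6–10 s: |2| × 4 = 8 m
10–16 s: |-8| × 6 = 48 m
16–21 s: |12| × 5 = 60 m
Total distance = 176 m

176 m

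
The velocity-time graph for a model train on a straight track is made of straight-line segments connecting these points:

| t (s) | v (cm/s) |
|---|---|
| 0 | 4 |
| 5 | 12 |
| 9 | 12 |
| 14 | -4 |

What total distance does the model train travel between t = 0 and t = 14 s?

113 cm

Distance (not displacement) is the total path length: add the absolute areas under v-t.
0–5 s: |½(4 + 12)(5)| = 40 cm
5–9 s: |12| × 4 = 48 cm
9–14 s: v = 0 at t = 12.75 s; triangle areas 22.5 + 2.5 = 25 cm
Total distance = 113 cm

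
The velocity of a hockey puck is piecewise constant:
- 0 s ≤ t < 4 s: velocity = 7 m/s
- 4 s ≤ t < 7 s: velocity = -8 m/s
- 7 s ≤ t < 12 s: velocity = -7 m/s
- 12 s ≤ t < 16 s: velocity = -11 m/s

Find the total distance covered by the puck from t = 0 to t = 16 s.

Total distance travelled is ∫|v| dt — sum the magnitudes of each area piece.
0–4 s: |7| × 4 = 28 m
4–7 s: |-8| × 3 = 24 m
7–12 s: |-7| × 5 = 35 m
12–16 s: |-11| × 4 = 44 m
Total distance = 131 m

131 m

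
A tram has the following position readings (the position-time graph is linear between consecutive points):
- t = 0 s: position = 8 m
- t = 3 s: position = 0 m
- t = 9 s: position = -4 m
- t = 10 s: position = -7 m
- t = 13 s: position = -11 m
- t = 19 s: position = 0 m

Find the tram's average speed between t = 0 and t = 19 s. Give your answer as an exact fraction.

Average speed = (total path length)/(elapsed time); on a piecewise-linear x-t graph the path length is Σ|Δx|.
0–3 s: |Δx| = |0 − 8| = 8 m
3–9 s: |Δx| = |-4 − 0| = 4 m
9–10 s: |Δx| = |-7 − -4| = 3 m
10–13 s: |Δx| = |-11 − -7| = 4 m
13–19 s: |Δx| = |0 − -11| = 11 m
Total path = 30 m; average speed = 30/19 = 30/19 m/s.

30/19 m/s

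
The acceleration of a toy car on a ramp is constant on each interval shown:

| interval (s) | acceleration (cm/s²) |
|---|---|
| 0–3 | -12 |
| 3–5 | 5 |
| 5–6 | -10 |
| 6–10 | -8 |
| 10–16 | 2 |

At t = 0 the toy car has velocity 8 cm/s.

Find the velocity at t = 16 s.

-48 cm/s

Δv equals the area under the a-t graph; then v = v₀ + Δv.
0–3 s: -12 × 3 = -36 cm/s
3–5 s: 5 × 2 = 10 cm/s
5–6 s: -10 × 1 = -10 cm/s
6–10 s: -8 × 4 = -32 cm/s
10–16 s: 2 × 6 = 12 cm/s
Δv = -56 cm/s, so v(16) = 8 + (-56) = -48 cm/s.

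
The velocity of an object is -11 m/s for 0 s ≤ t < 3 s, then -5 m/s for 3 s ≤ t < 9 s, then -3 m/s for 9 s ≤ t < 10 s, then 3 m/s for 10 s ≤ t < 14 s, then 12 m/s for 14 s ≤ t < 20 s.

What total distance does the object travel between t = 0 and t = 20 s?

Total distance travelled is ∫|v| dt — sum the magnitudes of each area piece.
0–3 s: |-11| × 3 = 33 m
3–9 s: |-5| × 6 = 30 m
9–10 s: |-3| × 1 = 3 m
10–14 s: |3| × 4 = 12 m
14–20 s: |12| × 6 = 72 m
Total distance = 150 m

150 m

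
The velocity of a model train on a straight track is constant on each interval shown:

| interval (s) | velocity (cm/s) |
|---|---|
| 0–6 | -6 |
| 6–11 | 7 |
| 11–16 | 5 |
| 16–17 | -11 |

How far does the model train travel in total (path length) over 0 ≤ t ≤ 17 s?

107 cm

Distance (not displacement) is the total path length: add the absolute areas under v-t.
0–6 s: |-6| × 6 = 36 cm
6–11 s: |7| × 5 = 35 cm
11–16 s: |5| × 5 = 25 cm
16–17 s: |-11| × 1 = 11 cm
Total distance = 107 cm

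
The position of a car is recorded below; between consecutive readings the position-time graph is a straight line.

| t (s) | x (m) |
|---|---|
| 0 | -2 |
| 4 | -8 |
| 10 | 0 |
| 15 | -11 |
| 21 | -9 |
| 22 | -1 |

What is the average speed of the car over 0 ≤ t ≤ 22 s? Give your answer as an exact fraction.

Average speed = (total path length)/(elapsed time); on a piecewise-linear x-t graph the path length is Σ|Δx|.
0–4 s: |Δx| = |-8 − -2| = 6 m
4–10 s: |Δx| = |0 − -8| = 8 m
10–15 s: |Δx| = |-11 − 0| = 11 m
15–21 s: |Δx| = |-9 − -11| = 2 m
21–22 s: |Δx| = |-1 − -9| = 8 m
Total path = 35 m; average speed = 35/22 = 35/22 m/s.

35/22 m/s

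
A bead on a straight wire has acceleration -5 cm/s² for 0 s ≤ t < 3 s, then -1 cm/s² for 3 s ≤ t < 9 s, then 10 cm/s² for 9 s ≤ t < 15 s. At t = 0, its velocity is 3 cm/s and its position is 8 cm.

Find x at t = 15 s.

On each constant-a segment, Δv = aΔt and Δx = v₀Δt + ½aΔt²; chain segment to segment.
0–3 s: v starts 3 cm/s; Δx = 3·3 + ½·-5·3² = -13.5 cm; v ends -12 cm/s.
3–9 s: v starts -12 cm/s; Δx = -12·6 + ½·-1·6² = -90 cm; v ends -18 cm/s.
9–15 s: v starts -18 cm/s; Δx = -18·6 + ½·10·6² = 72 cm; v ends 42 cm/s.
x(15) = 8 + Σ Δx = -23.5 cm.

-23.5 cm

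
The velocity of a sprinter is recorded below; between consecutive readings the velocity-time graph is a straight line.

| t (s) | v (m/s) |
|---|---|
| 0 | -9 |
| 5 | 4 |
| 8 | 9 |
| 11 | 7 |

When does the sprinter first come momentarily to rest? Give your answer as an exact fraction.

t = 45/13 s

v changes sign on 0–5 s (from -9 to 4); the graph is linear there, so v = 0 at t = 0 + (9)·(5 − 0)/(4 − -9) = 45/13 s.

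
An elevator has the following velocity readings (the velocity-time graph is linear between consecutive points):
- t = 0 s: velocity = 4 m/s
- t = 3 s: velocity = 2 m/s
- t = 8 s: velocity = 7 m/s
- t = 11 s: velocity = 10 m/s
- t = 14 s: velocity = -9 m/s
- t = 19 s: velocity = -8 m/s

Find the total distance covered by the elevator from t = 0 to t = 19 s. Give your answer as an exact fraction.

Total distance travelled is ∫|v| dt — sum the magnitudes of each area piece.
0–3 s: |½(4 + 2)(3)| = 9 m
3–8 s: |½(2 + 7)(5)| = 22.5 m
8–11 s: |½(7 + 10)(3)| = 25.5 m
11–14 s: v = 0 at t = 239/19 s; triangle areas 150/19 + 243/38 = 543/38 m
14–19 s: |½(-9 + -8)(5)| = 42.5 m
Total distance = 2162/19 m

2162/19 m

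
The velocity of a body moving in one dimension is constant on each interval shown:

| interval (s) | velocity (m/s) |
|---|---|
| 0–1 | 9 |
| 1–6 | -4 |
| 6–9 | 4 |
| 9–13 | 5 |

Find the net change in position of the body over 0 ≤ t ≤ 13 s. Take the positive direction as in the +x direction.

21 m

Net displacement equals the area under the velocity-time graph (areas below the axis count negative).
0–1 s: 9 × 1 = 9 m
1–6 s: -4 × 5 = -20 m
6–9 s: 4 × 3 = 12 m
9–13 s: 5 × 4 = 20 m
Net displacement = 21 m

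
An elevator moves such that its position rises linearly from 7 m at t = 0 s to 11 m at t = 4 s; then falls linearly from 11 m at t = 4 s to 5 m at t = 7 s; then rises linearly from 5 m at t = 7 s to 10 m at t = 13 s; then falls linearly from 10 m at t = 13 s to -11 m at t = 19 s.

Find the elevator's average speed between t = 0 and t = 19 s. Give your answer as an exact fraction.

Average speed = (total path length)/(elapsed time); on a piecewise-linear x-t graph the path length is Σ|Δx|.
0–4 s: |Δx| = |11 − 7| = 4 m
4–7 s: |Δx| = |5 − 11| = 6 m
7–13 s: |Δx| = |10 − 5| = 5 m
13–19 s: |Δx| = |-11 − 10| = 21 m
Total path = 36 m; average speed = 36/19 = 36/19 m/s.

36/19 m/s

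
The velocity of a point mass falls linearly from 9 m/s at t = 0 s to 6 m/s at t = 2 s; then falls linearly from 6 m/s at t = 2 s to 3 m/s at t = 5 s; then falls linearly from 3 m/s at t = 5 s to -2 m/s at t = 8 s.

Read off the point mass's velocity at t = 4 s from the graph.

4 m/s

On 2–5 s the graph is linear from 6 to 3 m/s: v(4) = 6 + (3 − 6)·(4 − 2)/(5 − 2) = 4 m/s.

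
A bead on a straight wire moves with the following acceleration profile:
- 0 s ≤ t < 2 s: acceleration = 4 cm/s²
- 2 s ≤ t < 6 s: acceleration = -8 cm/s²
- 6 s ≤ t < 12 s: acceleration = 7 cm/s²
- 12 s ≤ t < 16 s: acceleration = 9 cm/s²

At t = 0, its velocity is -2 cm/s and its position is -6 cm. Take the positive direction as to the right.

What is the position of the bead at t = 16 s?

64 cm

On each constant-a segment, Δv = aΔt and Δx = v₀Δt + ½aΔt²; chain segment to segment.
0–2 s: v starts -2 cm/s; Δx = -2·2 + ½·4·2² = 4 cm; v ends 6 cm/s.
2–6 s: v starts 6 cm/s; Δx = 6·4 + ½·-8·4² = -40 cm; v ends -26 cm/s.
6–12 s: v starts -26 cm/s; Δx = -26·6 + ½·7·6² = -30 cm; v ends 16 cm/s.
12–16 s: v starts 16 cm/s; Δx = 16·4 + ½·9·4² = 136 cm; v ends 52 cm/s.
x(16) = -6 + Σ Δx = 64 cm.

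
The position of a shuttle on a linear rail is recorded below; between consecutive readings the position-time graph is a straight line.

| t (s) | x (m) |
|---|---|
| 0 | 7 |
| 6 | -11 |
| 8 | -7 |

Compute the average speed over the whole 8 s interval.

2.75 m/s

Average speed = (total path length)/(elapsed time); on a piecewise-linear x-t graph the path length is Σ|Δx|.
0–6 s: |Δx| = |-11 − 7| = 18 m
6–8 s: |Δx| = |-7 − -11| = 4 m
Total path = 22 m; average speed = 22/8 = 2.75 m/s.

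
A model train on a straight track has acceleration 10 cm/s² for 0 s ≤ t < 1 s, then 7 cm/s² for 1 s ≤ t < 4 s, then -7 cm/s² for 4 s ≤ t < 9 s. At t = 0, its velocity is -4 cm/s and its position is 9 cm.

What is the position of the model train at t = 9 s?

On each constant-a segment, Δv = aΔt and Δx = v₀Δt + ½aΔt²; chain segment to segment.
0–1 s: v starts -4 cm/s; Δx = -4·1 + ½·10·1² = 1 cm; v ends 6 cm/s.
1–4 s: v starts 6 cm/s; Δx = 6·3 + ½·7·3² = 49.5 cm; v ends 27 cm/s.
4–9 s: v starts 27 cm/s; Δx = 27·5 + ½·-7·5² = 47.5 cm; v ends -8 cm/s.
x(9) = 9 + Σ Δx = 107 cm.

107 cm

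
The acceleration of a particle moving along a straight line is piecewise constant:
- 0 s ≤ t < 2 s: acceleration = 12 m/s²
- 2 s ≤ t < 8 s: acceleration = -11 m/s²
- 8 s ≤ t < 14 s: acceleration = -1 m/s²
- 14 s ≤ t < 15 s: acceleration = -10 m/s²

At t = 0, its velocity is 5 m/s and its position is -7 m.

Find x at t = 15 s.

-285 m

On each constant-a segment, Δv = aΔt and Δx = v₀Δt + ½aΔt²; chain segment to segment.
0–2 s: v starts 5 m/s; Δx = 5·2 + ½·12·2² = 34 m; v ends 29 m/s.
2–8 s: v starts 29 m/s; Δx = 29·6 + ½·-11·6² = -24 m; v ends -37 m/s.
8–14 s: v starts -37 m/s; Δx = -37·6 + ½·-1·6² = -240 m; v ends -43 m/s.
14–15 s: v starts -43 m/s; Δx = -43·1 + ½·-10·1² = -48 m; v ends -53 m/s.
x(15) = -7 + Σ Δx = -285 m.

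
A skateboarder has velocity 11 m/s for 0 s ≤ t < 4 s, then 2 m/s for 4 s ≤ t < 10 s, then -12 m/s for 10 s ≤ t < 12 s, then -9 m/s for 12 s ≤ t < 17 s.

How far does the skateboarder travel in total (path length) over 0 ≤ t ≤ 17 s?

125 m

Distance (not displacement) is the total path length: add the absolute areas under v-t.
0–4 s: |11| × 4 = 44 m
4–10 s: |2| × 6 = 12 m
10–12 s: |-12| × 2 = 24 m
12–17 s: |-9| × 5 = 45 m
Total distance = 125 m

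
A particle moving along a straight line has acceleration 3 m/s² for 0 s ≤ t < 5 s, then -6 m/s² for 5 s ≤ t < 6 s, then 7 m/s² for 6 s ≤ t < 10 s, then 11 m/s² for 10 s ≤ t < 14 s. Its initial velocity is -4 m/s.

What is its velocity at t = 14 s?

Δv equals the area under the a-t graph; then v = v₀ + Δv.
0–5 s: 3 × 5 = 15 m/s
5–6 s: -6 × 1 = -6 m/s
6–10 s: 7 × 4 = 28 m/s
10–14 s: 11 × 4 = 44 m/s
Δv = 81 m/s, so v(14) = -4 + (81) = 77 m/s.

77 m/s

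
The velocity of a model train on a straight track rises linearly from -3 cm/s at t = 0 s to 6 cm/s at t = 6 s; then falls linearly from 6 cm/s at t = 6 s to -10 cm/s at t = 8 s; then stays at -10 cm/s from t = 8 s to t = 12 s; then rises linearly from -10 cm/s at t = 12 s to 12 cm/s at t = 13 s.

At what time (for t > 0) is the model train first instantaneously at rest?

v changes sign on 0–6 s (from -3 to 6); the graph is linear there, so v = 0 at t = 0 + (3)·(6 − 0)/(6 − -3) = 2 s.

t = 2 s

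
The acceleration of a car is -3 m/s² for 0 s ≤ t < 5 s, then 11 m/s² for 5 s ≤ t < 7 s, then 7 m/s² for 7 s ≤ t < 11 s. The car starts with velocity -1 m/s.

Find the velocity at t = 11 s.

Δv equals the area under the a-t graph; then v = v₀ + Δv.
0–5 s: -3 × 5 = -15 m/s
5–7 s: 11 × 2 = 22 m/s
7–11 s: 7 × 4 = 28 m/s
Δv = 35 m/s, so v(11) = -1 + (35) = 34 m/s.

34 m/s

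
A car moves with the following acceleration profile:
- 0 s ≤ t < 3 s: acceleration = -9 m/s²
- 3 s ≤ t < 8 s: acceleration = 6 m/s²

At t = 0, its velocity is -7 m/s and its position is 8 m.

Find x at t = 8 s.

On each constant-a segment, Δv = aΔt and Δx = v₀Δt + ½aΔt²; chain segment to segment.
0–3 s: v starts -7 m/s; Δx = -7·3 + ½·-9·3² = -61.5 m; v ends -34 m/s.
3–8 s: v starts -34 m/s; Δx = -34·5 + ½·6·5² = -95 m; v ends -4 m/s.
x(8) = 8 + Σ Δx = -148.5 m.

-148.5 m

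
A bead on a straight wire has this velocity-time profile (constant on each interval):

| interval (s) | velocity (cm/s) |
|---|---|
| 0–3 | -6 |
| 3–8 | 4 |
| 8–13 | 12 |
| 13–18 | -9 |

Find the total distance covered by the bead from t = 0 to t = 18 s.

143 cm

Distance (not displacement) is the total path length: add the absolute areas under v-t.
0–3 s: |-6| × 3 = 18 cm
3–8 s: |4| × 5 = 20 cm
8–13 s: |12| × 5 = 60 cm
13–18 s: |-9| × 5 = 45 cm
Total distance = 143 cm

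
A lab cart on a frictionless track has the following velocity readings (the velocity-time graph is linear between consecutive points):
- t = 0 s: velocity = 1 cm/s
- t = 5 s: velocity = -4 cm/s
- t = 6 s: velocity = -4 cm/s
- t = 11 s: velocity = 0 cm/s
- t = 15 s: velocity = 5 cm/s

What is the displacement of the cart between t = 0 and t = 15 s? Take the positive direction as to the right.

Net displacement equals the area under the velocity-time graph (areas below the axis count negative).
0–5 s: ½(1 + -4)(5) = -7.5 cm
5–6 s: -4 × 1 = -4 cm
6–11 s: ½(-4 + 0)(5) = -10 cm
11–15 s: ½(0 + 5)(4) = 10 cm
Net displacement = -11.5 cm

-11.5 cm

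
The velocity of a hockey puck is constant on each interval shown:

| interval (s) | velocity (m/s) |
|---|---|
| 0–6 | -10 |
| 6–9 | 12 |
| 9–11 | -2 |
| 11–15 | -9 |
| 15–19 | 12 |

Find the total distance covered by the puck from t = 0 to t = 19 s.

184 m

Distance (not displacement) is the total path length: add the absolute areas under v-t.
0–6 s: |-10| × 6 = 60 m
6–9 s: |12| × 3 = 36 m
9–11 s: |-2| × 2 = 4 m
11–15 s: |-9| × 4 = 36 m
15–19 s: |12| × 4 = 48 m
Total distance = 184 m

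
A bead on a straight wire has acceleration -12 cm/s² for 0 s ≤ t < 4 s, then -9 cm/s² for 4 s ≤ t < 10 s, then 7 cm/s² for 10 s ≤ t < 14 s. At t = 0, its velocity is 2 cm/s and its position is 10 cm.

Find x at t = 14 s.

-860 cm

On each constant-a segment, Δv = aΔt and Δx = v₀Δt + ½aΔt²; chain segment to segment.
0–4 s: v starts 2 cm/s; Δx = 2·4 + ½·-12·4² = -88 cm; v ends -46 cm/s.
4–10 s: v starts -46 cm/s; Δx = -46·6 + ½·-9·6² = -438 cm; v ends -100 cm/s.
10–14 s: v starts -100 cm/s; Δx = -100·4 + ½·7·4² = -344 cm; v ends -72 cm/s.
x(14) = 10 + Σ Δx = -860 cm.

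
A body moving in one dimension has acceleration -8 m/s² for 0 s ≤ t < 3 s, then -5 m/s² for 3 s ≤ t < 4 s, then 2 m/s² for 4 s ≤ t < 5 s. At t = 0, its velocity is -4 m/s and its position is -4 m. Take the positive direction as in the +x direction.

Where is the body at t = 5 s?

On each constant-a segment, Δv = aΔt and Δx = v₀Δt + ½aΔt²; chain segment to segment.
0–3 s: v starts -4 m/s; Δx = -4·3 + ½·-8·3² = -48 m; v ends -28 m/s.
3–4 s: v starts -28 m/s; Δx = -28·1 + ½·-5·1² = -30.5 m; v ends -33 m/s.
4–5 s: v starts -33 m/s; Δx = -33·1 + ½·2·1² = -32 m; v ends -31 m/s.
x(5) = -4 + Σ Δx = -114.5 m.

-114.5 m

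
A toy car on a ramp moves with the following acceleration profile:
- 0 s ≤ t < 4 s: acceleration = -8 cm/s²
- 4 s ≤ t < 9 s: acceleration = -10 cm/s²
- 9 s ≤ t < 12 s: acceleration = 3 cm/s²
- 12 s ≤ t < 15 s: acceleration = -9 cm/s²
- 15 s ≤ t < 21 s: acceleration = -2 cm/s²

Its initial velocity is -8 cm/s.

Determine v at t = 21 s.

Δv equals the area under the a-t graph; then v = v₀ + Δv.
0–4 s: -8 × 4 = -32 cm/s
4–9 s: -10 × 5 = -50 cm/s
9–12 s: 3 × 3 = 9 cm/s
12–15 s: -9 × 3 = -27 cm/s
15–21 s: -2 × 6 = -12 cm/s
Δv = -112 cm/s, so v(21) = -8 + (-112) = -120 cm/s.

-120 cm/s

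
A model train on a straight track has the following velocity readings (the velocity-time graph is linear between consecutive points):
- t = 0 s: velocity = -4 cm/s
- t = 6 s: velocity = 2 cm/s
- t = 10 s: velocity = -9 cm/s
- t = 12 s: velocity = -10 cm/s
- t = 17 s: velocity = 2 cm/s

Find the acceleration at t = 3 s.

1 cm/s²

Acceleration is the slope of the v-t graph on 0–6 s: (2 − -4)/(6 − 0) = 1 cm/s².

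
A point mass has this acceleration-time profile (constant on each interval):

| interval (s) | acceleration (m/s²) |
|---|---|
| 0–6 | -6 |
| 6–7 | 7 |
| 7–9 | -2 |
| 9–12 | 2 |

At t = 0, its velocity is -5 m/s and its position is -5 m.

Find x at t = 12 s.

-357.5 m

On each constant-a segment, Δv = aΔt and Δx = v₀Δt + ½aΔt²; chain segment to segment.
0–6 s: v starts -5 m/s; Δx = -5·6 + ½·-6·6² = -138 m; v ends -41 m/s.
6–7 s: v starts -41 m/s; Δx = -41·1 + ½·7·1² = -37.5 m; v ends -34 m/s.
7–9 s: v starts -34 m/s; Δx = -34·2 + ½·-2·2² = -72 m; v ends -38 m/s.
9–12 s: v starts -38 m/s; Δx = -38·3 + ½·2·3² = -105 m; v ends -32 m/s.
x(12) = -5 + Σ Δx = -357.5 m.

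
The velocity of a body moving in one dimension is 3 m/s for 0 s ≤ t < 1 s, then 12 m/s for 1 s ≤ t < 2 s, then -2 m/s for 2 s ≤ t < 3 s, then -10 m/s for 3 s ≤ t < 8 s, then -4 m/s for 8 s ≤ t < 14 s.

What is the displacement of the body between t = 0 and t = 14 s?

-61 m

Displacement is the signed area under the v-t curve.
0–1 s: 3 × 1 = 3 m
1–2 s: 12 × 1 = 12 m
2–3 s: -2 × 1 = -2 m
3–8 s: -10 × 5 = -50 m
8–14 s: -4 × 6 = -24 m
Net displacement = -61 m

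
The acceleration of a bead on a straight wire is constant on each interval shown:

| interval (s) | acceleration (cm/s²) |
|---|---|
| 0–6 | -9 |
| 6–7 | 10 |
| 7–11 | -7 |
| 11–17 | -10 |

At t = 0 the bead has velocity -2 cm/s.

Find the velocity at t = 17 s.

Δv equals the area under the a-t graph; then v = v₀ + Δv.
0–6 s: -9 × 6 = -54 cm/s
6–7 s: 10 × 1 = 10 cm/s
7–11 s: -7 × 4 = -28 cm/s
11–17 s: -10 × 6 = -60 cm/s
Δv = -132 cm/s, so v(17) = -2 + (-132) = -134 cm/s.

-134 cm/s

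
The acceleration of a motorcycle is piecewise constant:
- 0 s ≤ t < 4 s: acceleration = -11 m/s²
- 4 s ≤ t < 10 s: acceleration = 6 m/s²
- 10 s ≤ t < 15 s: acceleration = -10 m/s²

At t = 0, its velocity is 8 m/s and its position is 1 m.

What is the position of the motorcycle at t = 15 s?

-288 m

On each constant-a segment, Δv = aΔt and Δx = v₀Δt + ½aΔt²; chain segment to segment.
0–4 s: v starts 8 m/s; Δx = 8·4 + ½·-11·4² = -56 m; v ends -36 m/s.
4–10 s: v starts -36 m/s; Δx = -36·6 + ½·6·6² = -108 m; v ends 0 m/s.
10–15 s: v starts 0 m/s; Δx = 0·5 + ½·-10·5² = -125 m; v ends -50 m/s.
x(15) = 1 + Σ Δx = -288 m.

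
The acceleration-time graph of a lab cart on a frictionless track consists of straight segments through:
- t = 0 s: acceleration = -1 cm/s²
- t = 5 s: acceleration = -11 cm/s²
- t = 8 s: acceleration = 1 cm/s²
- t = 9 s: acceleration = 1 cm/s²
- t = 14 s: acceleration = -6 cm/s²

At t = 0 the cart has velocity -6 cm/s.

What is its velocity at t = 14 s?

Δv equals the area under the a-t graph; then v = v₀ + Δv.
0–5 s: ½(-1 + -11)(5) = -30 cm/s
5–8 s: ½(-11 + 1)(3) = -15 cm/s
8–9 s: 1 × 1 = 1 cm/s
9–14 s: ½(1 + -6)(5) = -12.5 cm/s
Δv = -56.5 cm/s, so v(14) = -6 + (-56.5) = -62.5 cm/s.

-62.5 cm/s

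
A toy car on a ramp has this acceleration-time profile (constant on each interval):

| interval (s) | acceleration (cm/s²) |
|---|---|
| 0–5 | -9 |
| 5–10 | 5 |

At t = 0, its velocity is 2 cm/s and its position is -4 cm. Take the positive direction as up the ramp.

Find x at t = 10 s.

-259 cm

On each constant-a segment, Δv = aΔt and Δx = v₀Δt + ½aΔt²; chain segment to segment.
0–5 s: v starts 2 cm/s; Δx = 2·5 + ½·-9·5² = -102.5 cm; v ends -43 cm/s.
5–10 s: v starts -43 cm/s; Δx = -43·5 + ½·5·5² = -152.5 cm; v ends -18 cm/s.
x(10) = -4 + Σ Δx = -259 cm.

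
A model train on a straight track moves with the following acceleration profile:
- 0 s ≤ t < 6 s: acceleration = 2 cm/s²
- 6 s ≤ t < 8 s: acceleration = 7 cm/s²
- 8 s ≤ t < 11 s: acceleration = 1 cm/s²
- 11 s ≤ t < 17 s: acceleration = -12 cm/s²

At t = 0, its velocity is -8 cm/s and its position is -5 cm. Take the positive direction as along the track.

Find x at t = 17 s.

On each constant-a segment, Δv = aΔt and Δx = v₀Δt + ½aΔt²; chain segment to segment.
0–6 s: v starts -8 cm/s; Δx = -8·6 + ½·2·6² = -12 cm; v ends 4 cm/s.
6–8 s: v starts 4 cm/s; Δx = 4·2 + ½·7·2² = 22 cm; v ends 18 cm/s.
8–11 s: v starts 18 cm/s; Δx = 18·3 + ½·1·3² = 58.5 cm; v ends 21 cm/s.
11–17 s: v starts 21 cm/s; Δx = 21·6 + ½·-12·6² = -90 cm; v ends -51 cm/s.
x(17) = -5 + Σ Δx = -26.5 cm.

-26.5 cm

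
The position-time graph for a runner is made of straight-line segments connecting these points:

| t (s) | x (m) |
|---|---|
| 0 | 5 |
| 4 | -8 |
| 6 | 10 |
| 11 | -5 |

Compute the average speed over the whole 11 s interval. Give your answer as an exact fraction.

Average speed = (total path length)/(elapsed time); on a piecewise-linear x-t graph the path length is Σ|Δx|.
0–4 s: |Δx| = |-8 − 5| = 13 m
4–6 s: |Δx| = |10 − -8| = 18 m
6–11 s: |Δx| = |-5 − 10| = 15 m
Total path = 46 m; average speed = 46/11 = 46/11 m/s.

46/11 m/s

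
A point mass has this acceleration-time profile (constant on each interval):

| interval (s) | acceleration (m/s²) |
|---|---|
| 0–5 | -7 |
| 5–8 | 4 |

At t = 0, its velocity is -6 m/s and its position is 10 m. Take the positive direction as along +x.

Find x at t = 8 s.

-212.5 m

On each constant-a segment, Δv = aΔt and Δx = v₀Δt + ½aΔt²; chain segment to segment.
0–5 s: v starts -6 m/s; Δx = -6·5 + ½·-7·5² = -117.5 m; v ends -41 m/s.
5–8 s: v starts -41 m/s; Δx = -41·3 + ½·4·3² = -105 m; v ends -29 m/s.
x(8) = 10 + Σ Δx = -212.5 m.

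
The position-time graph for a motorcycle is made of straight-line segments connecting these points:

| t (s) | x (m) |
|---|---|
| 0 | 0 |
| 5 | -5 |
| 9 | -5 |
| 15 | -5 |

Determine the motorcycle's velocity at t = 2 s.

-1 m/s

Velocity is the slope of the x-t graph on 0–5 s: (-5 − 0)/(5 − 0) = -1 m/s.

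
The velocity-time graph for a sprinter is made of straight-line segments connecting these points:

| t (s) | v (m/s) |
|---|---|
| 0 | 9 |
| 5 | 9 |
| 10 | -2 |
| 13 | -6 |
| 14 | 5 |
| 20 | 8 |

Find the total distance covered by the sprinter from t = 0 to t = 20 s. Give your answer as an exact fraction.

Total distance travelled is ∫|v| dt — sum the magnitudes of each area piece.
0–5 s: |9| × 5 = 45 m
5–10 s: v = 0 at t = 100/11 s; triangle areas 405/22 + 10/11 = 425/22 m
10–13 s: |½(-2 + -6)(3)| = 12 m
13–14 s: v = 0 at t = 149/11 s; triangle areas 18/11 + 25/22 = 61/22 m
14–20 s: |½(5 + 8)(6)| = 39 m
Total distance = 1299/11 m

1299/11 m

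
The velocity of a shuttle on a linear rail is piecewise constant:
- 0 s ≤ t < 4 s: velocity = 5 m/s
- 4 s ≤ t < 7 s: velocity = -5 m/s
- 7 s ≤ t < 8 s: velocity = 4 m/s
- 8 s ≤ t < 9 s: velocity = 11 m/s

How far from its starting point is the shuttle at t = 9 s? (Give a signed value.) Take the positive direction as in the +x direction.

20 m

Net displacement equals the area under the velocity-time graph (areas below the axis count negative).
0–4 s: 5 × 4 = 20 m
4–7 s: -5 × 3 = -15 m
7–8 s: 4 × 1 = 4 m
8–9 s: 11 × 1 = 11 m
Net displacement = 20 m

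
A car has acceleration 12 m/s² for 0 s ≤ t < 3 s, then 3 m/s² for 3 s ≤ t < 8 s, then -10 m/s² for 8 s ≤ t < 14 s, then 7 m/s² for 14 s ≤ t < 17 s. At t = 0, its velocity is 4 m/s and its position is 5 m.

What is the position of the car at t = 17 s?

475 m

On each constant-a segment, Δv = aΔt and Δx = v₀Δt + ½aΔt²; chain segment to segment.
0–3 s: v starts 4 m/s; Δx = 4·3 + ½·12·3² = 66 m; v ends 40 m/s.
3–8 s: v starts 40 m/s; Δx = 40·5 + ½·3·5² = 237.5 m; v ends 55 m/s.
8–14 s: v starts 55 m/s; Δx = 55·6 + ½·-10·6² = 150 m; v ends -5 m/s.
14–17 s: v starts -5 m/s; Δx = -5·3 + ½·7·3² = 16.5 m; v ends 16 m/s.
x(17) = 5 + Σ Δx = 475 m.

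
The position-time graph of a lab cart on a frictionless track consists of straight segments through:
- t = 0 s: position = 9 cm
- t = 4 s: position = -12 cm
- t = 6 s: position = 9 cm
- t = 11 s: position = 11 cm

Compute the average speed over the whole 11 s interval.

Average speed = (total path length)/(elapsed time); on a piecewise-linear x-t graph the path length is Σ|Δx|.
0–4 s: |Δx| = |-12 − 9| = 21 cm
4–6 s: |Δx| = |9 − -12| = 21 cm
6–11 s: |Δx| = |11 − 9| = 2 cm
Total path = 44 cm; average speed = 44/11 = 4 cm/s.

4 cm/s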